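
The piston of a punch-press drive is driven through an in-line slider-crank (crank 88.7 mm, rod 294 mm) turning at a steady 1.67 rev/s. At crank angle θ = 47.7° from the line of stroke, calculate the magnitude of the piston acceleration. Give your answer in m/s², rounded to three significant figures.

ω = 2π·1.67 = 10.49 rad/s
x(θ) = r cosθ + √(L² − r² sin²θ); with ω constant, a = ω²·d²x/dθ².
d²x/dθ² = −r cosθ − r²(cos2θ)/√u − r⁴ sin²2θ/(4u^{3/2}),  u = L² − r² sin²θ = 0.0821319 m².
Substituting r = 0.0887 m, L = 0.294 m, θ = 47.7°: d²x/dθ² = -0.057764 m.
a = ω²·d²x/dθ² = (10.49)²·(-0.057764) = -6.3599 m/s²;  |a| = 6.3599 m/s².

6.36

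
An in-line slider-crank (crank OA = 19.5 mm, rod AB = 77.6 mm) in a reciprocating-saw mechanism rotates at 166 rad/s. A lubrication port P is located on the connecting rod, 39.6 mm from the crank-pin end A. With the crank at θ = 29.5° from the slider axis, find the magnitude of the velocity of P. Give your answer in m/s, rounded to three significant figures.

ω = 166 rad/s.  Crank-pin speed |V_A| = rω = 3.237 m/s, perpendicular to OA.
Rod angle: sinφ = −(r/L) sinθ ⇒ φ = -7.108°; ω_rod = −rω cosθ/√(L²−r²sin²θ) = -36.587 rad/s.
V_P = V_A + ω_rod × AP, with AP = 0.0396 m along the rod.
Components: V_Px = −rω sinθ − a·ω_rod·sinφ = -1.7733 m/s;  V_Py = rω cosθ + a·ω_rod·cosφ = +1.3796 m/s.
|V_P| = √(V_Px² + V_Py²) = 2.2467 m/s.

2.25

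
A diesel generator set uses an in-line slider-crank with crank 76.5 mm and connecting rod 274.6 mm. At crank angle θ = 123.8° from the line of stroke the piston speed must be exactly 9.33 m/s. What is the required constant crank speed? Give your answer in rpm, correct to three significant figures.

1670

For an in-line slider-crank, |v_piston| = rω|sinθ|·[1 + r cosθ/√(L² − r² sin²θ)].
With r = 0.0765 m, L = 0.2746 m, θ = 123.8°: the bracketed kinematic factor |dx/dθ| = 0.053443 m.
ω = v/|dx/dθ| = 9.33/0.053443 = 174.58 rad/s.
N = 60ω/(2π) = 1667.1 rpm.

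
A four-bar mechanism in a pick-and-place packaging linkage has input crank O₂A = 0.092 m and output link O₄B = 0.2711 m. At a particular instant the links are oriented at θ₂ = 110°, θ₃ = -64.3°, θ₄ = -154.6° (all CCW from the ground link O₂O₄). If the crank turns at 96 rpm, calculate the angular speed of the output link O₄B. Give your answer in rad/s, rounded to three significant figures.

ω₂ = 10.05 rad/s (from 96 rpm).
Differentiating the loop-closure r₂e^{iθ₂}+r₃e^{iθ₃}=r₁+r₄e^{iθ₄} gives r₂ω₂e^{iθ₂}+r₃ω₃e^{iθ₃}=r₄ω₄e^{iθ₄}.
Eliminating the other unknown: ω₄ = r₂ω₂ sin(θ₂−θ₃) / [r₄ sin(θ₄−θ₃)].
Numerator sine = +0.09932; denominator sine = -0.99999.
Result = 0.092·10.05·(+0.09932) / (0.2711·(-0.99999)) = -0.33884 rad/s; magnitude 0.33884 rad/s.

0.339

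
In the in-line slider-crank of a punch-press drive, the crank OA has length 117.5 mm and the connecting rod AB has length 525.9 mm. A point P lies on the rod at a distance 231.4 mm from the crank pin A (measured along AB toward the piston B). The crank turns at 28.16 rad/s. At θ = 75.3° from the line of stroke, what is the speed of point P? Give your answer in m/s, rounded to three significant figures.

3.32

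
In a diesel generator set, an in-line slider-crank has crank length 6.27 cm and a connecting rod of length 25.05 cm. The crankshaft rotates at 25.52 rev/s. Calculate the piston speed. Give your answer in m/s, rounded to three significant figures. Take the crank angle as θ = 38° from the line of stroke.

ω = 2π·25.5 = 160.3 rad/s
For an in-line slider-crank, x = r cosθ + √(L² − r² sin²θ), so v = −rω sinθ·[1 + r cosθ/√(L² − r² sin²θ)].
With r = 0.0627 m, L = 0.2505 m, θ = 38°: √(L² − r² sin²θ) = 0.24751 m.
v = −0.0627·160.3·0.61566·[1 + 0.0627·0.78801/0.24751] = -7.4253 m/s.
|v| = 7.4253 m/s.

7.43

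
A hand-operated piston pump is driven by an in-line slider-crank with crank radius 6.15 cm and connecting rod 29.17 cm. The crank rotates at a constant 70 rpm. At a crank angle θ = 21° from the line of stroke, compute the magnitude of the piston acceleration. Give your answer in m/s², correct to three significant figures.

3.61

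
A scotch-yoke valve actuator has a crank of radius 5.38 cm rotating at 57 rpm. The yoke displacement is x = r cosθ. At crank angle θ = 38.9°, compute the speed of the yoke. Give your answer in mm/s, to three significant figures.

ω = 5.969 rad/s (from 57 rpm).
x = r cosθ ⇒ ẋ = −rω sinθ.
|v| = rω|sinθ| = 0.0538·5.969·|sin 38.9°| = 0.20166 m/s = 201.66 mm/s.

202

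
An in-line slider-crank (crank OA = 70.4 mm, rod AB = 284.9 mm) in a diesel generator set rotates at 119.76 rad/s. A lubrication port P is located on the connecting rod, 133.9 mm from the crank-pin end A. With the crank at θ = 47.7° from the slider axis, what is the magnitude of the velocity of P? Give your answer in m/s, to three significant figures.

7.37

ω = 119.8 rad/s.  Crank-pin speed |V_A| = rω = 8.4311 m/s, perpendicular to OA.
Rod angle: sinφ = −(r/L) sinθ ⇒ φ = -10.531°; ω_rod = −rω cosθ/√(L²−r²sin²θ) = -20.258 rad/s.
V_P = V_A + ω_rod × AP, with AP = 0.1339 m along the rod.
Components: V_Px = −rω sinθ − a·ω_rod·sinφ = -6.7317 m/s;  V_Py = rω cosθ + a·ω_rod·cosφ = +3.0074 m/s.
|V_P| = √(V_Px² + V_Py²) = 7.3729 m/s.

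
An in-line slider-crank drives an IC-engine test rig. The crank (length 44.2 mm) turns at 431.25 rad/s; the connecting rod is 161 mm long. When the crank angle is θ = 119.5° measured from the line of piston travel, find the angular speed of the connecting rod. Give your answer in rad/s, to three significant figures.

ω = 431.2 rad/s
The rod makes angle φ with the slider axis where L sinφ = r sinθ; differentiating, L cosφ·φ̇ = r ω cosθ.
L cosφ = √(L² − r² sin²θ) = 0.15634 m.
|ω_rod| = r ω |cosθ| / √(L² − r² sin²θ) = 0.0442·431.2·0.49242/0.15634 = 60.039 rad/s.

60.0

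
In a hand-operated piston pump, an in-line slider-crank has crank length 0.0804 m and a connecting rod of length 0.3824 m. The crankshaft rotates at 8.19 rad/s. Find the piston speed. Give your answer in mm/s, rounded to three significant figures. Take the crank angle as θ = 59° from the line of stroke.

ω = 8.19 rad/s
For an in-line slider-crank, x = r cosθ + √(L² − r² sin²θ), so v = −rω sinθ·[1 + r cosθ/√(L² − r² sin²θ)].
With r = 0.0804 m, L = 0.3824 m, θ = 59°: √(L² − r² sin²θ) = 0.37614 m.
v = −0.0804·8.19·0.85717·[1 + 0.0804·0.51504/0.37614] = -0.62656 m/s.
|v| = 0.62656 m/s = 626.56 mm/s.

627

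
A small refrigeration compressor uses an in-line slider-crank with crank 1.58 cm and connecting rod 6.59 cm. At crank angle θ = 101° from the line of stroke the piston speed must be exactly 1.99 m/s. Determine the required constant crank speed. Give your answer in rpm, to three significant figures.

1290

For an in-line slider-crank, |v_piston| = rω|sinθ|·[1 + r cosθ/√(L² − r² sin²θ)].
With r = 0.0158 m, L = 0.0659 m, θ = 101°: the bracketed kinematic factor |dx/dθ| = 0.01478 m.
ω = v/|dx/dθ| = 1.99/0.01478 = 134.64 rad/s.
N = 60ω/(2π) = 1285.8 rpm.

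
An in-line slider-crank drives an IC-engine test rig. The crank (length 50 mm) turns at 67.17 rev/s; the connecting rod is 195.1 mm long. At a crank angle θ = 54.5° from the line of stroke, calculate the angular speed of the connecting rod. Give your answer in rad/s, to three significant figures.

64.2

ω = 422 rad/s (converted from 67.17 rev/s).
The rod makes angle φ with the slider axis where L sinφ = r sinθ; differentiating, L cosφ·φ̇ = r ω cosθ.
L cosφ = √(L² − r² sin²θ) = 0.19081 m.
|ω_rod| = r ω |cosθ| / √(L² − r² sin²θ) = 0.05·422·0.58070/0.19081 = 64.222 rad/s.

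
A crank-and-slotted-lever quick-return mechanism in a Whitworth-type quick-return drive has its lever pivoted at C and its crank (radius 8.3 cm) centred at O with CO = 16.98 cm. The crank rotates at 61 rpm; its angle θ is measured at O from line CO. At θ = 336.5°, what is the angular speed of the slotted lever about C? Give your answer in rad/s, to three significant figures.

ω = 6.388 rad/s (from 61 rpm).
Crank pin A relative to C: A = (d + r cosθ, r sinθ); lever angle φ = atan2(r sinθ, d + r cosθ).
Differentiating tanφ: φ̇ = rω(d cosθ + r)/(d² + r² + 2dr cosθ).
d² + r² + 2dr cosθ = |CA|² = 0.06157 m²;  d cosθ + r = +0.23872 m.
|ω_lever| = |0.083·6.388·+0.23872| / 0.06157 = 2.0557 rad/s.

2.06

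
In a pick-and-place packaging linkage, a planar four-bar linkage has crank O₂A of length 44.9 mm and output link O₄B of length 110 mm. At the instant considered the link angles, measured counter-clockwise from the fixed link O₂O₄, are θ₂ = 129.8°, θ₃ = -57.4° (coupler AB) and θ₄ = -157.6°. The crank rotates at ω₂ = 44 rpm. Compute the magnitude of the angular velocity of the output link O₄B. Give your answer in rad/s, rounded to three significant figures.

ω₂ = 4.608 rad/s (from 44 rpm).
Differentiating the loop-closure r₂e^{iθ₂}+r₃e^{iθ₃}=r₁+r₄e^{iθ₄} gives r₂ω₂e^{iθ₂}+r₃ω₃e^{iθ₃}=r₄ω₄e^{iθ₄}.
Eliminating the other unknown: ω₄ = r₂ω₂ sin(θ₂−θ₃) / [r₄ sin(θ₄−θ₃)].
Numerator sine = -0.12533; denominator sine = -0.98420.
Result = 0.0449·4.608·(-0.12533) / (0.11·(-0.98420)) = +0.23951 rad/s; magnitude 0.23951 rad/s.

0.240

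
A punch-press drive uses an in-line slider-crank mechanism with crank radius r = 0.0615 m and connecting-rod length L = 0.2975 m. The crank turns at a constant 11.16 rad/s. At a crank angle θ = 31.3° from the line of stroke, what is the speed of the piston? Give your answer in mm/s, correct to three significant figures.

ω = 11.16 rad/s
For an in-line slider-crank, x = r cosθ + √(L² − r² sin²θ), so v = −rω sinθ·[1 + r cosθ/√(L² − r² sin²θ)].
With r = 0.0615 m, L = 0.2975 m, θ = 31.3°: √(L² − r² sin²θ) = 0.29578 m.
v = −0.0615·11.16·0.51952·[1 + 0.0615·0.85446/0.29578] = -0.41992 m/s.
|v| = 0.41992 m/s = 419.92 mm/s.

420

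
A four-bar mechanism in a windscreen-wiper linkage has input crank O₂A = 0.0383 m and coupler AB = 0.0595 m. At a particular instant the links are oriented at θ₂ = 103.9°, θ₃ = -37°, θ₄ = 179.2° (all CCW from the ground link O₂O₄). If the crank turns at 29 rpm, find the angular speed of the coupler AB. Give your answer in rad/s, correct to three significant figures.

3.20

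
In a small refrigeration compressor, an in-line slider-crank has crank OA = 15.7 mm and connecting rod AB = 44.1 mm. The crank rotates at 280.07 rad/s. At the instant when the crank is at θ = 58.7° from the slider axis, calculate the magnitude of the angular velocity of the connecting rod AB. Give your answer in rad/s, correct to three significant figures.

54.4

ω = 280.1 rad/s
The rod makes angle φ with the slider axis where L sinφ = r sinθ; differentiating, L cosφ·φ̇ = r ω cosθ.
L cosφ = √(L² − r² sin²θ) = 0.04201 m.
|ω_rod| = r ω |cosθ| / √(L² − r² sin²θ) = 0.0157·280.1·0.51952/0.04201 = 54.377 rad/s.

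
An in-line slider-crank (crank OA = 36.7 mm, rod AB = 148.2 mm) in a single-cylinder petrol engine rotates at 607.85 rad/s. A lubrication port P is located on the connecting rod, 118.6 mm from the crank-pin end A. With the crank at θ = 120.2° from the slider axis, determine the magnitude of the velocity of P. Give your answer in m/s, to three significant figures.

ω = 607.9 rad/s.  Crank-pin speed |V_A| = rω = 22.308 m/s, perpendicular to OA.
Rod angle: sinφ = −(r/L) sinθ ⇒ φ = -12.358°; ω_rod = −rω cosθ/√(L²−r²sin²θ) = +77.514 rad/s.
V_P = V_A + ω_rod × AP, with AP = 0.1186 m along the rod.
Components: V_Px = −rω sinθ − a·ω_rod·sinφ = -17.313 m/s;  V_Py = rω cosθ + a·ω_rod·cosφ = -2.2413 m/s.
|V_P| = √(V_Px² + V_Py²) = 17.457 m/s.

17.5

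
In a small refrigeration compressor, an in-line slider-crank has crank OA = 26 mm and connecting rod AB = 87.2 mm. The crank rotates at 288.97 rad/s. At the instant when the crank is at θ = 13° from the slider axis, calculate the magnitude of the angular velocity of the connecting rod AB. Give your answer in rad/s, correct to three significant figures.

84.1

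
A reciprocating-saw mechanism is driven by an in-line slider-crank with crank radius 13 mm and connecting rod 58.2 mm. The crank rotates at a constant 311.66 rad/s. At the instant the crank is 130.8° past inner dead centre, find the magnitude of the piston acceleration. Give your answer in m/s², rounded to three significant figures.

863

ω = 311.7 rad/s
x(θ) = r cosθ + √(L² − r² sin²θ); with ω constant, a = ω²·d²x/dθ².
d²x/dθ² = −r cosθ − r²(cos2θ)/√u − r⁴ sin²2θ/(4u^{3/2}),  u = L² − r² sin²θ = 0.0032904 m².
Substituting r = 0.013 m, L = 0.0582 m, θ = 130.8°: d²x/dθ² = +0.0088878 m.
a = ω²·d²x/dθ² = (311.7)²·(+0.0088878) = +863.29 m/s²;  |a| = 863.29 m/s².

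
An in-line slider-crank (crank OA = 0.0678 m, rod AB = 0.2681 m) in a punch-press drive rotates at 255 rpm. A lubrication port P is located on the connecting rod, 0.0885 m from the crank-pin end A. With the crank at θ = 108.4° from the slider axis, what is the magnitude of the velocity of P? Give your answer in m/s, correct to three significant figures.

1.71

ω = 26.7 rad/s.  Crank-pin speed |V_A| = rω = 1.8105 m/s, perpendicular to OA.
Rod angle: sinφ = −(r/L) sinθ ⇒ φ = -13.884°; ω_rod = −rω cosθ/√(L²−r²sin²θ) = +2.1958 rad/s.
V_P = V_A + ω_rod × AP, with AP = 0.0885 m along the rod.
Components: V_Px = −rω sinθ − a·ω_rod·sinφ = -1.6713 m/s;  V_Py = rω cosθ + a·ω_rod·cosφ = -0.38284 m/s.
|V_P| = √(V_Px² + V_Py²) = 1.7146 m/s.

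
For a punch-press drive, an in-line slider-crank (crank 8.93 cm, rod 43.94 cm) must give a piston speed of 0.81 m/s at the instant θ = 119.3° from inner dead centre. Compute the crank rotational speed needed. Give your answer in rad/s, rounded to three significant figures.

11.6

For an in-line slider-crank, |v_piston| = rω|sinθ|·[1 + r cosθ/√(L² − r² sin²θ)].
With r = 0.0893 m, L = 0.4394 m, θ = 119.3°: the bracketed kinematic factor |dx/dθ| = 0.070006 m.
ω = v/|dx/dθ| = 0.81/0.070006 = 11.57 rad/s.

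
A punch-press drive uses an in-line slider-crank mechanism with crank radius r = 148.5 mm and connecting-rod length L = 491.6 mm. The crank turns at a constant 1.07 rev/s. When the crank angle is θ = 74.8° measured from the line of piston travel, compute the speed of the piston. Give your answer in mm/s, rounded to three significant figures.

ω = 2π·1.07 = 6.723 rad/s
For an in-line slider-crank, x = r cosθ + √(L² − r² sin²θ), so v = −rω sinθ·[1 + r cosθ/√(L² − r² sin²θ)].
With r = 0.1485 m, L = 0.4916 m, θ = 74.8°: √(L² − r² sin²θ) = 0.47025 m.
v = −0.1485·6.723·0.96502·[1 + 0.1485·0.26219/0.47025] = -1.0432 m/s.
|v| = 1.0432 m/s = 1043.2 mm/s.

1040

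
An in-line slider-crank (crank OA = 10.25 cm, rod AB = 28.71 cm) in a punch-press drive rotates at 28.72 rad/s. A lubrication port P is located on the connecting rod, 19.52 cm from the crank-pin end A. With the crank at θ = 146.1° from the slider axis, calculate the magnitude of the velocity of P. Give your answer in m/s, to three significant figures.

ω = 28.72 rad/s.  Crank-pin speed |V_A| = rω = 2.9438 m/s, perpendicular to OA.
Rod angle: sinφ = −(r/L) sinθ ⇒ φ = -11.486°; ω_rod = −rω cosθ/√(L²−r²sin²θ) = +8.6845 rad/s.
V_P = V_A + ω_rod × AP, with AP = 0.1952 m along the rod.
Components: V_Px = −rω sinθ − a·ω_rod·sinφ = -1.3043 m/s;  V_Py = rω cosθ + a·ω_rod·cosφ = -0.78212 m/s.
|V_P| = √(V_Px² + V_Py²) = 1.5209 m/s.

1.52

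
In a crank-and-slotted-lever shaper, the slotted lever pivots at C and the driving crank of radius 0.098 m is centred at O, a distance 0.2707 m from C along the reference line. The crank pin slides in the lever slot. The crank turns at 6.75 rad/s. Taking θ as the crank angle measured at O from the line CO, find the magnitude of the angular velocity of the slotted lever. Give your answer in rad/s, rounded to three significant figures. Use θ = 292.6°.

ω = 6.75 rad/s
Crank pin A relative to C: A = (d + r cosθ, r sinθ); lever angle φ = atan2(r sinθ, d + r cosθ).
Differentiating tanφ: φ̇ = rω(d cosθ + r)/(d² + r² + 2dr cosθ).
d² + r² + 2dr cosθ = |CA|² = 0.103272 m²;  d cosθ + r = +0.20203 m.
|ω_lever| = |0.098·6.75·+0.20203| / 0.103272 = 1.2941 rad/s.

1.29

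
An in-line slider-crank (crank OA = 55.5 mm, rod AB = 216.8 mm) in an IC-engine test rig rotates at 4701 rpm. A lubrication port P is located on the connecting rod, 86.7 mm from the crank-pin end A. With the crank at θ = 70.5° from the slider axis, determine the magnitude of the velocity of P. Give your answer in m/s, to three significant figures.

27.2

ω = 492.3 rad/s.  Crank-pin speed |V_A| = rω = 27.322 m/s, perpendicular to OA.
Rod angle: sinφ = −(r/L) sinθ ⇒ φ = -13.964°; ω_rod = −rω cosθ/√(L²−r²sin²θ) = -43.349 rad/s.
V_P = V_A + ω_rod × AP, with AP = 0.0867 m along the rod.
Components: V_Px = −rω sinθ − a·ω_rod·sinφ = -26.662 m/s;  V_Py = rω cosθ + a·ω_rod·cosφ = +5.473 m/s.
|V_P| = √(V_Px² + V_Py²) = 27.218 m/s.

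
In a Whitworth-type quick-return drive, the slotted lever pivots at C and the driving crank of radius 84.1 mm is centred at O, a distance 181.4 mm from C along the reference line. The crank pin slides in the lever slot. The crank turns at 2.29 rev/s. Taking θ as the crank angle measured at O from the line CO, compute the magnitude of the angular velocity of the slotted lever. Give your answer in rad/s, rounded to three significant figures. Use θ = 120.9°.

0.451

ω = 14.39 rad/s (from 2.29 rev/s).
Crank pin A relative to C: A = (d + r cosθ, r sinθ); lever angle φ = atan2(r sinθ, d + r cosθ).
Differentiating tanφ: φ̇ = rω(d cosθ + r)/(d² + r² + 2dr cosθ).
d² + r² + 2dr cosθ = |CA|² = 0.0243099 m²;  d cosθ + r = -0.0090564 m.
|ω_lever| = |0.0841·14.39·-0.0090564| / 0.0243099 = 0.4508 rad/s.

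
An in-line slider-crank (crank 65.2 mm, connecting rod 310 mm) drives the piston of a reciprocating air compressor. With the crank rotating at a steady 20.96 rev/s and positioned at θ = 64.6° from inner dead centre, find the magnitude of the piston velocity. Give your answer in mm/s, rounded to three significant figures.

ω = 2π·21 = 131.7 rad/s
For an in-line slider-crank, x = r cosθ + √(L² − r² sin²θ), so v = −rω sinθ·[1 + r cosθ/√(L² − r² sin²θ)].
With r = 0.0652 m, L = 0.31 m, θ = 64.6°: √(L² − r² sin²θ) = 0.30435 m.
v = −0.0652·131.7·0.90334·[1 + 0.0652·0.42894/0.30435] = -8.4693 m/s.
|v| = 8.4693 m/s = 8469.3 mm/s.

8470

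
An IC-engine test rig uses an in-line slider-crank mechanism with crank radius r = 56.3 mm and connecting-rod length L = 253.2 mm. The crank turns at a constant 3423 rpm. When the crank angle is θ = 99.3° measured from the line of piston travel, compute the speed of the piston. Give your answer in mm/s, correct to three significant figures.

19200

ω = 2π·3423/60 = 358.5 rad/s
For an in-line slider-crank, x = r cosθ + √(L² − r² sin²θ), so v = −rω sinθ·[1 + r cosθ/√(L² − r² sin²θ)].
With r = 0.0563 m, L = 0.2532 m, θ = 99.3°: √(L² − r² sin²θ) = 0.24703 m.
v = −0.0563·358.5·0.98686·[1 + 0.0563·-0.16160/0.24703] = -19.182 m/s.
|v| = 19.182 m/s = 19182 mm/s.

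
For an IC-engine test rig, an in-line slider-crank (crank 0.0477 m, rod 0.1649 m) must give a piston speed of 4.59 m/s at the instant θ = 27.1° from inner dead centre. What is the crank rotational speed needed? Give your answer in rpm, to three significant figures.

For an in-line slider-crank, |v_piston| = rω|sinθ|·[1 + r cosθ/√(L² − r² sin²θ)].
With r = 0.0477 m, L = 0.1649 m, θ = 27.1°: the bracketed kinematic factor |dx/dθ| = 0.027374 m.
ω = v/|dx/dθ| = 4.59/0.027374 = 167.68 rad/s.
N = 60ω/(2π) = 1601.2 rpm.

1600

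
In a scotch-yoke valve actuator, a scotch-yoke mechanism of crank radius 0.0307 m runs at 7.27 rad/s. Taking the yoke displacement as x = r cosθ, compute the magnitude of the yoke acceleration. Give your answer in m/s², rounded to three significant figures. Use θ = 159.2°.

ω = 7.27 rad/s
x = r cosθ ⇒ ẍ = −rω² cosθ (ω constant).
|a| = rω²|cosθ| = 0.0307·(7.27)²·|cos 159.2°| = 1.5168 m/s².

1.52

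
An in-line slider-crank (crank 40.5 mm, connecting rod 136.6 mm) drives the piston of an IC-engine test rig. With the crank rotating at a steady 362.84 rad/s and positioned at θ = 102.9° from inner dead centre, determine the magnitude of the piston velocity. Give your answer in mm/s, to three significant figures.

13300

ω = 362.8 rad/s
For an in-line slider-crank, x = r cosθ + √(L² − r² sin²θ), so v = −rω sinθ·[1 + r cosθ/√(L² − r² sin²θ)].
With r = 0.0405 m, L = 0.1366 m, θ = 102.9°: √(L² − r² sin²θ) = 0.13077 m.
v = −0.0405·362.8·0.97476·[1 + 0.0405·-0.22325/0.13077] = -13.334 m/s.
|v| = 13.334 m/s = 13334 mm/s.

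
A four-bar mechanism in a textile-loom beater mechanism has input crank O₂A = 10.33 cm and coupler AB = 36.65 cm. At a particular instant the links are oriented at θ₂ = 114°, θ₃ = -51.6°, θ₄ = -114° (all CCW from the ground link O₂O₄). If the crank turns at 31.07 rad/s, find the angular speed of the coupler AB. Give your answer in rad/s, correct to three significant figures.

ω₂ = 31.07 rad/s
Differentiating the loop-closure r₂e^{iθ₂}+r₃e^{iθ₃}=r₁+r₄e^{iθ₄} gives r₂ω₂e^{iθ₂}+r₃ω₃e^{iθ₃}=r₄ω₄e^{iθ₄}.
Eliminating the other unknown: ω₃ = r₂ω₂ sin(θ₄−θ₂) / [r₃ sin(θ₃−θ₄)].
Numerator sine = +0.74314; denominator sine = +0.88620.
Result = 0.1033·31.07·(+0.74314) / (0.3665·(+0.88620)) = +7.3436 rad/s; magnitude 7.3436 rad/s.

7.34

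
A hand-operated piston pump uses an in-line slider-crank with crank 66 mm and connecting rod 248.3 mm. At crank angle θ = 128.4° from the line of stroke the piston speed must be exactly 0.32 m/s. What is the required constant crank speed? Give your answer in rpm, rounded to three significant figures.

71.1

For an in-line slider-crank, |v_piston| = rω|sinθ|·[1 + r cosθ/√(L² − r² sin²θ)].
With r = 0.066 m, L = 0.2483 m, θ = 128.4°: the bracketed kinematic factor |dx/dθ| = 0.042992 m.
ω = v/|dx/dθ| = 0.32/0.042992 = 7.4432 rad/s.
N = 60ω/(2π) = 71.077 rpm.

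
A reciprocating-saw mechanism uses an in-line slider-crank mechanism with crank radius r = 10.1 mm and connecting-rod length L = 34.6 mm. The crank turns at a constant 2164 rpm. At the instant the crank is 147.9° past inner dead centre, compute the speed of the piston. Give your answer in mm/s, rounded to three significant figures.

912

ω = 2π·2164/60 = 226.6 rad/s
For an in-line slider-crank, x = r cosθ + √(L² − r² sin²θ), so v = −rω sinθ·[1 + r cosθ/√(L² − r² sin²θ)].
With r = 0.0101 m, L = 0.0346 m, θ = 147.9°: √(L² − r² sin²θ) = 0.034181 m.
v = −0.0101·226.6·0.53140·[1 + 0.0101·-0.84712/0.034181] = -0.91182 m/s.
|v| = 0.91182 m/s = 911.82 mm/s.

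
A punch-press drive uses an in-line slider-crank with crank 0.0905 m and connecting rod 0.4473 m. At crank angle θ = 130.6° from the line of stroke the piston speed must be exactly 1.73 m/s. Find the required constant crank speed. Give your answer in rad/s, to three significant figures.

29.0

For an in-line slider-crank, |v_piston| = rω|sinθ|·[1 + r cosθ/√(L² − r² sin²θ)].
With r = 0.0905 m, L = 0.4473 m, θ = 130.6°: the bracketed kinematic factor |dx/dθ| = 0.059558 m.
ω = v/|dx/dθ| = 1.73/0.059558 = 29.047 rad/s.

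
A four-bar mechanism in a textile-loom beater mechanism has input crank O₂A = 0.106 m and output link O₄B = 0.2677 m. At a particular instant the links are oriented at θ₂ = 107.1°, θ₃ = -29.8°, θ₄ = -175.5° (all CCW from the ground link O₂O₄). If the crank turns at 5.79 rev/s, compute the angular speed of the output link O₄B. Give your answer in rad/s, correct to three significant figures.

17.5

ω₂ = 36.38 rad/s (from 5.79 rev/s).
Differentiating the loop-closure r₂e^{iθ₂}+r₃e^{iθ₃}=r₁+r₄e^{iθ₄} gives r₂ω₂e^{iθ₂}+r₃ω₃e^{iθ₃}=r₄ω₄e^{iθ₄}.
Eliminating the other unknown: ω₄ = r₂ω₂ sin(θ₂−θ₃) / [r₄ sin(θ₄−θ₃)].
Numerator sine = +0.68327; denominator sine = -0.56353.
Result = 0.106·36.38·(+0.68327) / (0.2677·(-0.56353)) = -17.466 rad/s; magnitude 17.466 rad/s.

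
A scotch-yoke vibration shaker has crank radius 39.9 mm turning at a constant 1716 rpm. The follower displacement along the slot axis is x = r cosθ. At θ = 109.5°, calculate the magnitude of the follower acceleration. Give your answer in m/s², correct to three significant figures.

ω = 179.7 rad/s (from 1716 rpm).
x = r cosθ ⇒ ẍ = −rω² cosθ (ω constant).
|a| = rω²|cosθ| = 0.0399·(179.7)²·|cos 109.5°| = 430.09 m/s².

430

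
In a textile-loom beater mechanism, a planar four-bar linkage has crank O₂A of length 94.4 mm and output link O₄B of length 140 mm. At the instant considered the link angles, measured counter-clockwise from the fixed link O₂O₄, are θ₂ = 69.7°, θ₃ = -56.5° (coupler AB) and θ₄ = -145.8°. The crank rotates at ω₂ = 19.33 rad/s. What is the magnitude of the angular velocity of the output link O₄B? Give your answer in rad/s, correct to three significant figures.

10.5

ω₂ = 19.33 rad/s
Differentiating the loop-closure r₂e^{iθ₂}+r₃e^{iθ₃}=r₁+r₄e^{iθ₄} gives r₂ω₂e^{iθ₂}+r₃ω₃e^{iθ₃}=r₄ω₄e^{iθ₄}.
Eliminating the other unknown: ω₄ = r₂ω₂ sin(θ₂−θ₃) / [r₄ sin(θ₄−θ₃)].
Numerator sine = +0.80696; denominator sine = -0.99993.
Result = 0.0944·19.33·(+0.80696) / (0.14·(-0.99993)) = -10.519 rad/s; magnitude 10.519 rad/s.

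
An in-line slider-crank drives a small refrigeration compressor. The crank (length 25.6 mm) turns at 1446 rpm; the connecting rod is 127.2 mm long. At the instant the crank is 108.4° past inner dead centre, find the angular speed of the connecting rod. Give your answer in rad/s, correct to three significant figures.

ω = 151.4 rad/s (converted from 1446 rpm).
The rod makes angle φ with the slider axis where L sinφ = r sinθ; differentiating, L cosφ·φ̇ = r ω cosθ.
L cosφ = √(L² − r² sin²θ) = 0.12486 m.
|ω_rod| = r ω |cosθ| / √(L² − r² sin²θ) = 0.0256·151.4·0.31565/0.12486 = 9.7999 rad/s.

9.80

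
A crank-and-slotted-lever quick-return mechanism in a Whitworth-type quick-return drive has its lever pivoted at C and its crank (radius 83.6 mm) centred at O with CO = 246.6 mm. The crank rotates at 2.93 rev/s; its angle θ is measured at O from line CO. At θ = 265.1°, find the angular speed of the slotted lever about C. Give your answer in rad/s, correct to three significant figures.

ω = 18.41 rad/s (from 2.93 rev/s).
Crank pin A relative to C: A = (d + r cosθ, r sinθ); lever angle φ = atan2(r sinθ, d + r cosθ).
Differentiating tanφ: φ̇ = rω(d cosθ + r)/(d² + r² + 2dr cosθ).
d² + r² + 2dr cosθ = |CA|² = 0.0642787 m²;  d cosθ + r = +0.062536 m.
|ω_lever| = |0.0836·18.41·+0.062536| / 0.0642787 = 1.4973 rad/s.

1.50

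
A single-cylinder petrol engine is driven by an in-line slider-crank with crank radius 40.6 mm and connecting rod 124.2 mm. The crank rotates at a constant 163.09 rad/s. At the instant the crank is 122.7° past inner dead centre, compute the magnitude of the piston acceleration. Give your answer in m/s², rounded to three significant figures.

727

ω = 163.1 rad/s
x(θ) = r cosθ + √(L² − r² sin²θ); with ω constant, a = ω²·d²x/dθ².
d²x/dθ² = −r cosθ − r²(cos2θ)/√u − r⁴ sin²2θ/(4u^{3/2}),  u = L² − r² sin²θ = 0.0142584 m².
Substituting r = 0.0406 m, L = 0.1242 m, θ = 122.7°: d²x/dθ² = +0.02735 m.
a = ω²·d²x/dθ² = (163.1)²·(+0.02735) = +727.48 m/s²;  |a| = 727.48 m/s².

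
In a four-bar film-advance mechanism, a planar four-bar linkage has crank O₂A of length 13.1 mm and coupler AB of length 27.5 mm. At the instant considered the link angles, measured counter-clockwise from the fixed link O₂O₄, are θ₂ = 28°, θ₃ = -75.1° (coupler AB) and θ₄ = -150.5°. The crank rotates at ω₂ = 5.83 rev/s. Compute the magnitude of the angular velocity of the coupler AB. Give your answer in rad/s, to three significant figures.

ω₂ = 36.63 rad/s (from 5.83 rev/s).
Differentiating the loop-closure r₂e^{iθ₂}+r₃e^{iθ₃}=r₁+r₄e^{iθ₄} gives r₂ω₂e^{iθ₂}+r₃ω₃e^{iθ₃}=r₄ω₄e^{iθ₄}.
Eliminating the other unknown: ω₃ = r₂ω₂ sin(θ₄−θ₂) / [r₃ sin(θ₃−θ₄)].
Numerator sine = -0.02618; denominator sine = +0.96771.
Result = 0.0131·36.63·(-0.02618) / (0.0275·(+0.96771)) = -0.47202 rad/s; magnitude 0.47202 rad/s.

0.472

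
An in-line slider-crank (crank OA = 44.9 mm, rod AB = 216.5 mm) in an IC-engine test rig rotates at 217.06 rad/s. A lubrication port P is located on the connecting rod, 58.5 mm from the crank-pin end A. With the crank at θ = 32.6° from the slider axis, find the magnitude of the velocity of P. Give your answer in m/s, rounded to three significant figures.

ω = 217.1 rad/s.  Crank-pin speed |V_A| = rω = 9.746 m/s, perpendicular to OA.
Rod angle: sinφ = −(r/L) sinθ ⇒ φ = -6.415°; ω_rod = −rω cosθ/√(L²−r²sin²θ) = -38.163 rad/s.
V_P = V_A + ω_rod × AP, with AP = 0.0585 m along the rod.
Components: V_Px = −rω sinθ − a·ω_rod·sinφ = -5.5003 m/s;  V_Py = rω cosθ + a·ω_rod·cosφ = +5.992 m/s.
|V_P| = √(V_Px² + V_Py²) = 8.1337 m/s.

8.13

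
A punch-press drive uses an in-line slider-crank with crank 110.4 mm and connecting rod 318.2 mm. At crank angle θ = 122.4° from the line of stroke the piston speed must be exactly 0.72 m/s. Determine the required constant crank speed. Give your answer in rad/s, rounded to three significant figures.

9.59

For an in-line slider-crank, |v_piston| = rω|sinθ|·[1 + r cosθ/√(L² − r² sin²θ)].
With r = 0.1104 m, L = 0.3182 m, θ = 122.4°: the bracketed kinematic factor |dx/dθ| = 0.07509 m.
ω = v/|dx/dθ| = 0.72/0.07509 = 9.5885 rad/s.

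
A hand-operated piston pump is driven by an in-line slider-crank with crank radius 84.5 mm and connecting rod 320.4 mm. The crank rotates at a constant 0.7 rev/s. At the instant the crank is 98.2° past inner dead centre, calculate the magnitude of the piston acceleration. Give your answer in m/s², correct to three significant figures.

0.661

ω = 2π·0.7 = 4.398 rad/s
x(θ) = r cosθ + √(L² − r² sin²θ); with ω constant, a = ω²·d²x/dθ².
d²x/dθ² = −r cosθ − r²(cos2θ)/√u − r⁴ sin²2θ/(4u^{3/2}),  u = L² − r² sin²θ = 0.0956612 m².
Substituting r = 0.0845 m, L = 0.3204 m, θ = 98.2°: d²x/dθ² = +0.034164 m.
a = ω²·d²x/dθ² = (4.398)²·(+0.034164) = +0.66089 m/s²;  |a| = 0.66089 m/s².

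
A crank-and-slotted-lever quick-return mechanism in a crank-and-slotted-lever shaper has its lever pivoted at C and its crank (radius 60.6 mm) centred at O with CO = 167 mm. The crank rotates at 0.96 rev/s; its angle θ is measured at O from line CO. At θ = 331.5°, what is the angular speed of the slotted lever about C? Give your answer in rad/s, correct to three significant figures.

1.54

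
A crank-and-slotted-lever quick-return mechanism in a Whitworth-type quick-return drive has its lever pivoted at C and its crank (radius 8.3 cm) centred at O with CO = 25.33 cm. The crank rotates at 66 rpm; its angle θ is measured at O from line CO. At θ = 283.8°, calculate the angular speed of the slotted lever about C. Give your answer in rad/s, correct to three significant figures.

1.01

ω = 6.912 rad/s (from 66 rpm).
Crank pin A relative to C: A = (d + r cosθ, r sinθ); lever angle φ = atan2(r sinθ, d + r cosθ).
Differentiating tanφ: φ̇ = rω(d cosθ + r)/(d² + r² + 2dr cosθ).
d² + r² + 2dr cosθ = |CA|² = 0.0810797 m²;  d cosθ + r = +0.14342 m.
|ω_lever| = |0.083·6.912·+0.14342| / 0.0810797 = 1.0147 rad/s.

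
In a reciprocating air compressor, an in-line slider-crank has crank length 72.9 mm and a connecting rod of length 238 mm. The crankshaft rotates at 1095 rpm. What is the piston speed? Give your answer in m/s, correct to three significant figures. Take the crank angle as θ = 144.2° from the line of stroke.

3.66

ω = 2π·1095/60 = 114.7 rad/s
For an in-line slider-crank, x = r cosθ + √(L² − r² sin²θ), so v = −rω sinθ·[1 + r cosθ/√(L² − r² sin²θ)].
With r = 0.0729 m, L = 0.238 m, θ = 144.2°: √(L² − r² sin²θ) = 0.23415 m.
v = −0.0729·114.7·0.58496·[1 + 0.0729·-0.81106/0.23415] = -3.6551 m/s.
|v| = 3.6551 m/s.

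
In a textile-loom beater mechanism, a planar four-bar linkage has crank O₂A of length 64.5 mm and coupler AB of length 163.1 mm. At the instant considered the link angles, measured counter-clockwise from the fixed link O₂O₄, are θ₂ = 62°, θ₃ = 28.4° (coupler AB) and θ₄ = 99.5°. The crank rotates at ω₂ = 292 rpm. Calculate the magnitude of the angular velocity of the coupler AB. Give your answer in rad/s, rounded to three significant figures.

ω₂ = 30.58 rad/s (from 292 rpm).
Differentiating the loop-closure r₂e^{iθ₂}+r₃e^{iθ₃}=r₁+r₄e^{iθ₄} gives r₂ω₂e^{iθ₂}+r₃ω₃e^{iθ₃}=r₄ω₄e^{iθ₄}.
Eliminating the other unknown: ω₃ = r₂ω₂ sin(θ₄−θ₂) / [r₃ sin(θ₃−θ₄)].
Numerator sine = +0.60876; denominator sine = -0.94609.
Result = 0.0645·30.58·(+0.60876) / (0.1631·(-0.94609)) = -7.781 rad/s; magnitude 7.781 rad/s.

7.78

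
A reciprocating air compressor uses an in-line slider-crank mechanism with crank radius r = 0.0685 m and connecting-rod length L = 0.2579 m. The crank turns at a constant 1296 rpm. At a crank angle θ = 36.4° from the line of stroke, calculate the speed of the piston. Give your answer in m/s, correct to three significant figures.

6.71

ω = 2π·1296/60 = 135.7 rad/s
For an in-line slider-crank, x = r cosθ + √(L² − r² sin²θ), so v = −rω sinθ·[1 + r cosθ/√(L² − r² sin²θ)].
With r = 0.0685 m, L = 0.2579 m, θ = 36.4°: √(L² − r² sin²θ) = 0.25468 m.
v = −0.0685·135.7·0.59342·[1 + 0.0685·0.80489/0.25468] = -6.7111 m/s.
|v| = 6.7111 m/s.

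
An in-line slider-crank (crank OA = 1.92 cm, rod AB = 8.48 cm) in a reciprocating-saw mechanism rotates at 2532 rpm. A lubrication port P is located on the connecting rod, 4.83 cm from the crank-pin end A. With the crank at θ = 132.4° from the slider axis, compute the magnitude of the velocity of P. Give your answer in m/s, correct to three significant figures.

ω = 265.2 rad/s.  Crank-pin speed |V_A| = rω = 5.0909 m/s, perpendicular to OA.
Rod angle: sinφ = −(r/L) sinθ ⇒ φ = -9.625°; ω_rod = −rω cosθ/√(L²−r²sin²θ) = +41.059 rad/s.
V_P = V_A + ω_rod × AP, with AP = 0.0483 m along the rod.
Components: V_Px = −rω sinθ − a·ω_rod·sinφ = -3.4278 m/s;  V_Py = rω cosθ + a·ω_rod·cosφ = -1.4776 m/s.
|V_P| = √(V_Px² + V_Py²) = 3.7327 m/s.

3.73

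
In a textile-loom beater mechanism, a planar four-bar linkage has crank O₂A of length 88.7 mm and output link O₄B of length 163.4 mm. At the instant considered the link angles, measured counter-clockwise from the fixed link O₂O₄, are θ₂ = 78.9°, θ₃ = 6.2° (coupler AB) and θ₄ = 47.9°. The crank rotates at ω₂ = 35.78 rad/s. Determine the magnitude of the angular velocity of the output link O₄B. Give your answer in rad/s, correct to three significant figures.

27.9

ω₂ = 35.78 rad/s
Differentiating the loop-closure r₂e^{iθ₂}+r₃e^{iθ₃}=r₁+r₄e^{iθ₄} gives r₂ω₂e^{iθ₂}+r₃ω₃e^{iθ₃}=r₄ω₄e^{iθ₄}.
Eliminating the other unknown: ω₄ = r₂ω₂ sin(θ₂−θ₃) / [r₄ sin(θ₄−θ₃)].
Numerator sine = +0.95476; denominator sine = +0.66523.
Result = 0.0887·35.78·(+0.95476) / (0.1634·(+0.66523)) = +27.876 rad/s; magnitude 27.876 rad/s.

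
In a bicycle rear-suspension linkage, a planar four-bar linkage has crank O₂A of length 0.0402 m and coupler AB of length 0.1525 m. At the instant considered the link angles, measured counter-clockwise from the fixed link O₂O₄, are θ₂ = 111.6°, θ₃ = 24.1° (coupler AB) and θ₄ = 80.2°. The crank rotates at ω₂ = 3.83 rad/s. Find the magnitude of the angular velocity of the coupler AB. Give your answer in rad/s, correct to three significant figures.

0.634

ω₂ = 3.83 rad/s
Differentiating the loop-closure r₂e^{iθ₂}+r₃e^{iθ₃}=r₁+r₄e^{iθ₄} gives r₂ω₂e^{iθ₂}+r₃ω₃e^{iθ₃}=r₄ω₄e^{iθ₄}.
Eliminating the other unknown: ω₃ = r₂ω₂ sin(θ₄−θ₂) / [r₃ sin(θ₃−θ₄)].
Numerator sine = -0.52101; denominator sine = -0.83001.
Result = 0.0402·3.83·(-0.52101) / (0.1525·(-0.83001)) = +0.63375 rad/s; magnitude 0.63375 rad/s.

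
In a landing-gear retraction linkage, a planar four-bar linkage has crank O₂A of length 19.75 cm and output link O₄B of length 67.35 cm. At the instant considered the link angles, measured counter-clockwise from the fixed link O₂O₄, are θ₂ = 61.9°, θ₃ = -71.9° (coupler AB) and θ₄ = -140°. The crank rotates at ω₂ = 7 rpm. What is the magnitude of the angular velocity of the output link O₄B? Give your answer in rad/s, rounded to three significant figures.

ω₂ = 0.733 rad/s (from 7 rpm).
Differentiating the loop-closure r₂e^{iθ₂}+r₃e^{iθ₃}=r₁+r₄e^{iθ₄} gives r₂ω₂e^{iθ₂}+r₃ω₃e^{iθ₃}=r₄ω₄e^{iθ₄}.
Eliminating the other unknown: ω₄ = r₂ω₂ sin(θ₂−θ₃) / [r₄ sin(θ₄−θ₃)].
Numerator sine = +0.72176; denominator sine = -0.92784.
Result = 0.1975·0.733·(+0.72176) / (0.6735·(-0.92784)) = -0.16722 rad/s; magnitude 0.16722 rad/s.

0.167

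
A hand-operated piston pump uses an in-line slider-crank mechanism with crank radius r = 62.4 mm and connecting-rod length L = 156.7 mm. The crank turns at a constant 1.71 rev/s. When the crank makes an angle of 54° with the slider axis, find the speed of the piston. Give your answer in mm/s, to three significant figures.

ω = 2π·1.71 = 10.74 rad/s
For an in-line slider-crank, x = r cosθ + √(L² − r² sin²θ), so v = −rω sinθ·[1 + r cosθ/√(L² − r² sin²θ)].
With r = 0.0624 m, L = 0.1567 m, θ = 54°: √(L² − r² sin²θ) = 0.14835 m.
v = −0.0624·10.74·0.80902·[1 + 0.0624·0.58779/0.14835] = -0.6765 m/s.
|v| = 0.6765 m/s = 676.5 mm/s.

677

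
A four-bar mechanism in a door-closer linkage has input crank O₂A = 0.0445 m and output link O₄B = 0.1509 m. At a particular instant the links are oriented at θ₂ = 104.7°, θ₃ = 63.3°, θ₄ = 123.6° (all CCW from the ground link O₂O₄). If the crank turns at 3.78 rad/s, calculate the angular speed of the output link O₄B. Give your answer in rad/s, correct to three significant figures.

0.849

ω₂ = 3.78 rad/s
Differentiating the loop-closure r₂e^{iθ₂}+r₃e^{iθ₃}=r₁+r₄e^{iθ₄} gives r₂ω₂e^{iθ₂}+r₃ω₃e^{iθ₃}=r₄ω₄e^{iθ₄}.
Eliminating the other unknown: ω₄ = r₂ω₂ sin(θ₂−θ₃) / [r₄ sin(θ₄−θ₃)].
Numerator sine = +0.66131; denominator sine = +0.86863.
Result = 0.0445·3.78·(+0.66131) / (0.1509·(+0.86863)) = +0.84866 rad/s; magnitude 0.84866 rad/s.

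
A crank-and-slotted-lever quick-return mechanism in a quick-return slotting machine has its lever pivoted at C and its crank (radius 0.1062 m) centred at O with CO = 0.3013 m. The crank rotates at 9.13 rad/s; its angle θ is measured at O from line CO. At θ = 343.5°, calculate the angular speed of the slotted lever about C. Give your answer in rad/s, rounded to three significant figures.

2.34

ω = 9.13 rad/s
Crank pin A relative to C: A = (d + r cosθ, r sinθ); lever angle φ = atan2(r sinθ, d + r cosθ).
Differentiating tanφ: φ̇ = rω(d cosθ + r)/(d² + r² + 2dr cosθ).
d² + r² + 2dr cosθ = |CA|² = 0.163421 m²;  d cosθ + r = +0.39509 m.
|ω_lever| = |0.1062·9.13·+0.39509| / 0.163421 = 2.3442 rad/s.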